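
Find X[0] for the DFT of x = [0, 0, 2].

X[0] = Σ(n=0 to 2) x[n] · ω_3^0 = Σ x[n]
= (0) + (0) + (2)

X[0] = 2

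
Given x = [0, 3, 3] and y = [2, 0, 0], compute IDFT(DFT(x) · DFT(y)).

(x ⊛ y)[n] = Σ(m=0 to 2) x[m] · y[(n-m) mod 3]

Computing each output sample:
(x ⊛ y)[0] = 0
(x ⊛ y)[1] = 6
(x ⊛ y)[2] = 6

x ⊛ y = [0, 6, 6]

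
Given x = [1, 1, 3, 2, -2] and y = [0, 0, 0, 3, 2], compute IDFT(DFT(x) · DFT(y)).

(x ⊛ y)[n] = Σ(m=0 to 4) x[m] · y[(n-m) mod 5]

Computing each output sample:
(x ⊛ y)[0] = 11
(x ⊛ y)[1] = 12
(x ⊛ y)[2] = -2
(x ⊛ y)[3] = -1
(x ⊛ y)[4] = 5

x ⊛ y = [11, 12, -2, -1, 5]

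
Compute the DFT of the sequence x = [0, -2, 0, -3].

X[k] = Σ(n=0 to 3) x[n] · ω_4^(nk)
where ω_4 = e^(-2πi/4)

Computing each X[k]:
X[0] = -5
X[1] = -1i
X[2] = 5
X[3] = 1i

X = [-5, -1i, 5, 1i]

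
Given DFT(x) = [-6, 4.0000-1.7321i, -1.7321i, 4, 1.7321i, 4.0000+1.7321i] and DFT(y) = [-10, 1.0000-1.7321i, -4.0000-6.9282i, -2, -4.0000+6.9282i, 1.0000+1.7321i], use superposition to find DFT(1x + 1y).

By linearity: DFT(1x + 1y) = 1·DFT(x) + 1·DFT(y)
= 1·[-6, 4.0000-1.7321i, -1.7321i, 4, 1.7321i, 4.0000+1.7321i] + 1·[-10, 1.0000-1.7321i, -4.0000-6.9282i, -2, -4.0000+6.9282i, 1.0000+1.7321i]

Computing element-wise:
Z[0] = 1·(-6) + 1·(-10) = -16
Z[1] = 1·(4.0000-1.7321i) + 1·(1.0000-1.7321i) = 5.0000-3.4642i
Z[2] = 1·(-1.7321i) + 1·(-4.0000-6.9282i) = -4.0000-8.6603i
Z[3] = 1·(4) + 1·(-2) = 2
Z[4] = 1·(1.7321i) + 1·(-4.0000+6.9282i) = -4.0000+8.6603i
Z[5] = 1·(4.0000+1.7321i) + 1·(1.0000+1.7321i) = 5.0000+3.4642i

DFT(1x + 1y) = 1·X + 1·Y = [-16, 5.0000-3.4642i, -4.0000-8.6603i, 2, -4.0000+8.6603i, 5.0000+3.4642i]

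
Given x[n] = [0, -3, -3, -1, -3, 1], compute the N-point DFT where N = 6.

X[k] = Σ(n=0 to 5) x[n] · ω_6^(nk)
where ω_6 = e^(-2πi/6)

Computing each X[k]:
X[0] = -9
X[1] = 3.0000+3.4641i
X[2] = 3.0000+3.4641i
X[3] = -3
X[4] = 3.0000-3.4641i
X[5] = 3.0000-3.4641i

X = [-9, 3.0000+3.4641i, 3.0000+3.4641i, -3, 3.0000-3.4641i, 3.0000-3.4641i]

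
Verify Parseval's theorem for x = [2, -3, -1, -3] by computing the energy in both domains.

Time domain:
Σ|x[n]|² = |2|² + |-3|² + |-1|² + |-3|² = 23.0000

Frequency domain:
(1/4)Σ|X[k]|² = (1/4)(|-5|² + |3|² + |7|² + |3|²) = (1/4)·92.0000 = 23.0000

Both sides agree, confirming Parseval's theorem.

Σ|x[n]|² = (1/N)Σ|X[k]|² = 23.0000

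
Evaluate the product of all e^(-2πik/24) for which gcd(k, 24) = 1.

The primitive 24th roots of unity are ω_24^k for k coprime to 24: k ∈ {1, 5, 7, 11, 13, 17, 19, 23}
Their product equals the constant term of the cyclotomic polynomial Φ_24(x) up to sign.
For n ≥ 3, the product of all primitive nth roots of unity is 1. (For n=1 it is 1; for n=2 it is -1.)

1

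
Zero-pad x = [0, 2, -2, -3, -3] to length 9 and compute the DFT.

Original 5-point DFT: [-6, 3.7361-5.3431i, -0.7361-1.9879i, -0.7361+1.9879i, 3.7361+5.3431i]
Zero-padded 9-point DFT provides frequency interpolation.

DFT_9([x, 0, ...]) = [-6, 5.5039+4.3082i, 1.4285-5.8120i, -1.5000-0.8660i, -2.4324-2.3260i, -2.4324+2.3260i, -1.5000+0.8660i, 1.4285+5.8120i, 5.5039-4.3082i]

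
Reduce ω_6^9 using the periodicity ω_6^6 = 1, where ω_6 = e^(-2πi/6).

Since ω_6^6 = 1, powers reduce modulo 6.
9 mod 6 = 3
So ω_6^9 = ω_6^3 = e^(-2πi·3/6)

ω_6^9 = ω_6^3 = -1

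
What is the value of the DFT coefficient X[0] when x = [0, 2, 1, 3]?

X[0] = Σ(n=0 to 3) x[n] · ω_4^0 = Σ x[n]
= (0) + (2) + (1) + (3)

X[0] = 6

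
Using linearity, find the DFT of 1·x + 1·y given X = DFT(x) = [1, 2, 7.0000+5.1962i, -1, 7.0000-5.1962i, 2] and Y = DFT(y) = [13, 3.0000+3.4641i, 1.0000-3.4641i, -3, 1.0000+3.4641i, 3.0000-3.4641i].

By linearity: DFT(1x + 1y) = 1·DFT(x) + 1·DFT(y)
= 1·[1, 2, 7.0000+5.1962i, -1, 7.0000-5.1962i, 2] + 1·[13, 3.0000+3.4641i, 1.0000-3.4641i, -3, 1.0000+3.4641i, 3.0000-3.4641i]

Computing element-wise:
Z[0] = 1·(1) + 1·(13) = 14
Z[1] = 1·(2) + 1·(3.0000+3.4641i) = 5.0000+3.4641i
Z[2] = 1·(7.0000+5.1962i) + 1·(1.0000-3.4641i) = 8.0000+1.7321i
Z[3] = 1·(-1) + 1·(-3) = -4
Z[4] = 1·(7.0000-5.1962i) + 1·(1.0000+3.4641i) = 8.0000-1.7321i
Z[5] = 1·(2) + 1·(3.0000-3.4641i) = 5.0000-3.4641i

DFT(1x + 1y) = 1·X + 1·Y = [14, 5.0000+3.4641i, 8.0000+1.7321i, -4, 8.0000-1.7321i, 5.0000-3.4641i]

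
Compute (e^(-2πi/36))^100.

Since ω_36^36 = 1, powers reduce modulo 36.
100 mod 36 = 28
So ω_36^100 = ω_36^28 = e^(-2πi·28/36)

ω_36^100 = ω_36^28 = 0.1736+0.9848i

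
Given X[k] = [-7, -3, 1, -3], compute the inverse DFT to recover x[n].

x[n] = (1/4) Σ(k=0 to 3) X[k] · e^(2πikn/4)

Computing each x[n]:
x[0] = -3
x[1] = -2
x[2] = 0
x[3] = -2

x = [-3, -2, 0, -2]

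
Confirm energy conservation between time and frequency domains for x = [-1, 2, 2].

Time domain:
Σ|x[n]|² = |-1|² + |2|² + |2|² = 9.0000

Frequency domain:
(1/3)Σ|X[k]|² = (1/3)(|3|² + |-3|² + |-3|²) = (1/3)·27.0000 = 9.0000

Both sides agree, confirming Parseval's theorem.

Σ|x[n]|² = (1/N)Σ|X[k]|² = 9.0000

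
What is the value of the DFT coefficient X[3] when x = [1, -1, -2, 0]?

X[3] = Σ(n=0 to 3) x[n] · ω_4^(3n) where ω_4 = e^(-2πi/4)
= (1)·ω_4^0 + (-1)·ω_4^3 + (-2)·ω_4^6 + (0)·ω_4^9

X[3] = 3-1i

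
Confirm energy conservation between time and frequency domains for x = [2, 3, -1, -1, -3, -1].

Time domain:
Σ|x[n]|² = |2|² + |3|² + |-1|² + |-1|² + |-3|² + |-1|² = 25.0000

Frequency domain:
(1/6)Σ|X[k]|² = (1/6)(|-1|² + |6.0000-5.1962i|² + |2.0000-1.7321i|² + |-3|² + |2.0000+1.7321i|² + |6.0000+5.1962i|²) = (1/6)·150.0000 = 25.0000

Both sides agree, confirming Parseval's theorem.

Σ|x[n]|² = (1/N)Σ|X[k]|² = 25.0000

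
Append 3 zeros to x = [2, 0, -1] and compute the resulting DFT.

Original 3-point DFT: [1, 2.5000-0.8660i, 2.5000+0.8660i]
Zero-padded 6-point DFT provides frequency interpolation.

DFT_6([x, 0, ...]) = [1, 2.5000+0.8660i, 2.5000-0.8660i, 1, 2.5000+0.8660i, 2.5000-0.8660i]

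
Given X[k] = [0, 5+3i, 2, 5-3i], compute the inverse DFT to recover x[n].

x[n] = (1/4) Σ(k=0 to 3) X[k] · e^(2πikn/4)

Computing each x[n]:
x[0] = 3
x[1] = -2
x[2] = -2
x[3] = 1

x = [3, -2, -2, 1]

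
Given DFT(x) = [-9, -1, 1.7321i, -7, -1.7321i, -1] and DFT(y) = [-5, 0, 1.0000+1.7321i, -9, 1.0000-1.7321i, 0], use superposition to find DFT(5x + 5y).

By linearity: DFT(5x + 5y) = 5·DFT(x) + 5·DFT(y)
= 5·[-9, -1, 1.7321i, -7, -1.7321i, -1] + 5·[-5, 0, 1.0000+1.7321i, -9, 1.0000-1.7321i, 0]

Computing element-wise:
Z[0] = 5·(-9) + 5·(-5) = -70
Z[1] = 5·(-1) + 5·(0) = -5
Z[2] = 5·(1.7321i) + 5·(1.0000+1.7321i) = 5.0000+17.3210i
Z[3] = 5·(-7) + 5·(-9) = -80
Z[4] = 5·(-1.7321i) + 5·(1.0000-1.7321i) = 5.0000-17.3210i
Z[5] = 5·(-1) + 5·(0) = -5

DFT(5x + 5y) = 5·X + 5·Y = [-70, -5, 5.0000+17.3210i, -80, 5.0000-17.3210i, -5]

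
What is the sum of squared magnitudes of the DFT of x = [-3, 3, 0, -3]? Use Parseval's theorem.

Parseval: Σ|x[n]|² = (1/N)Σ|X[k]|², so Σ|X[k]|² = N·Σ|x[n]|² = 4·27.0000

Σ|X[k]|² = N·Σ|x[n]|² = 4·27.0000 = 108.0000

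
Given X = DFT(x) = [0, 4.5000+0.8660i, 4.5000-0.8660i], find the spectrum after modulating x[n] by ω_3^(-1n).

Modulation property: DFT(ω_3^(-1n)·x[n]) = X[(k-1) mod 3], so circularly shift X by 1 positions.

X[k-1] = [4.5000-0.8660i, 0, 4.5000+0.8660i]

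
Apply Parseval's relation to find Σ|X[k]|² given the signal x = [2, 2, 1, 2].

Parseval: Σ|x[n]|² = (1/N)Σ|X[k]|², so Σ|X[k]|² = N·Σ|x[n]|² = 4·13.0000

Σ|X[k]|² = N·Σ|x[n]|² = 4·13.0000 = 52.0000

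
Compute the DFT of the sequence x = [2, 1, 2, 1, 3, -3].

X[k] = Σ(n=0 to 5) x[n] · ω_6^(nk)
where ω_6 = e^(-2πi/6)

Computing each X[k]:
X[0] = 6
X[1] = -2.5000-2.5981i
X[2] = 1.5000-4.3301i
X[3] = 8
X[4] = 1.5000+4.3301i
X[5] = -2.5000+2.5981i

X = [6, -2.5000-2.5981i, 1.5000-4.3301i, 8, 1.5000+4.3301i, -2.5000+2.5981i]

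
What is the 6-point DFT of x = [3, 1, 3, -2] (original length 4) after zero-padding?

Original 4-point DFT: [5, -3i, 7, 3i]
Zero-padded 6-point DFT provides frequency interpolation.

DFT_6([x, 0, ...]) = [5, 4.0000-3.4641i, -1.0000+1.7321i, 7, -1.0000-1.7321i, 4.0000+3.4641i]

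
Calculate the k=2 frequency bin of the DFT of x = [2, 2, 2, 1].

X[2] = Σ(n=0 to 3) x[n] · ω_4^(2n) where ω_4 = e^(-2πi/4)
= (2)·ω_4^0 + (2)·ω_4^2 + (2)·ω_4^4 + (1)·ω_4^6

X[2] = 1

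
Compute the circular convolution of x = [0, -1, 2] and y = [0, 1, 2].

(x ⊛ y)[n] = Σ(m=0 to 2) x[m] · y[(n-m) mod 3]

Computing each output sample:
(x ⊛ y)[0] = 0
(x ⊛ y)[1] = 4
(x ⊛ y)[2] = -1

x ⊛ y = [0, 4, -1]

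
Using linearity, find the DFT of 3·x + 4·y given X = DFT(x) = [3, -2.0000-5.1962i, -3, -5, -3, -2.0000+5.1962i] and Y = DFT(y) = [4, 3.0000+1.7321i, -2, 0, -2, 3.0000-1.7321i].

By linearity: DFT(3x + 4y) = 3·DFT(x) + 4·DFT(y)
= 3·[3, -2.0000-5.1962i, -3, -5, -3, -2.0000+5.1962i] + 4·[4, 3.0000+1.7321i, -2, 0, -2, 3.0000-1.7321i]

Computing element-wise:
Z[0] = 3·(3) + 4·(4) = 25
Z[1] = 3·(-2.0000-5.1962i) + 4·(3.0000+1.7321i) = 6.0000-8.6602i
Z[2] = 3·(-3) + 4·(-2) = -17
Z[3] = 3·(-5) + 4·(0) = -15
Z[4] = 3·(-3) + 4·(-2) = -17
Z[5] = 3·(-2.0000+5.1962i) + 4·(3.0000-1.7321i) = 6.0000+8.6602i

DFT(3x + 4y) = 3·X + 4·Y = [25, 6.0000-8.6602i, -17, -15, -17, 6.0000+8.6602i]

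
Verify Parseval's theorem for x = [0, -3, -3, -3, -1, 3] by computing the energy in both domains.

Time domain:
Σ|x[n]|² = |0|² + |-3|² + |-3|² + |-3|² + |-1|² + |3|² = 37.0000

Frequency domain:
(1/6)Σ|X[k]|² = (1/6)(|-7|² + |5.0000+6.9282i|² + |-1.0000+3.4641i|² + |-1|² + |-1.0000-3.4641i|² + |5.0000-6.9282i|²) = (1/6)·222.0000 = 37.0000

Both sides agree, confirming Parseval's theorem.

Σ|x[n]|² = (1/N)Σ|X[k]|² = 37.0000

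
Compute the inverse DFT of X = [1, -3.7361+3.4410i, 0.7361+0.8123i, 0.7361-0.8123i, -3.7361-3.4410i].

x[n] = (1/5) Σ(k=0 to 4) X[k] · e^(2πikn/5)

Computing each x[n]:
x[0] = -1
x[1] = -2
x[2] = 1
x[3] = 2
x[4] = 1

x = [-1, -2, 1, 2, 1]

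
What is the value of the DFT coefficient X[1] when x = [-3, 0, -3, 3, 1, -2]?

X[1] = Σ(n=0 to 5) x[n] · ω_6^(1n) where ω_6 = e^(-2πi/6)
= (-3)·ω_6^0 + (0)·ω_6^1 + (-3)·ω_6^2 + (3)·ω_6^3 + (1)·ω_6^4 + (-2)·ω_6^5

X[1] = -6.0000+1.7321i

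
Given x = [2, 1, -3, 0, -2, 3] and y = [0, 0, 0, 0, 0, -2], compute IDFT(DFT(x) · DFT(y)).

(x ⊛ y)[n] = Σ(m=0 to 5) x[m] · y[(n-m) mod 6]

Computing each output sample:
(x ⊛ y)[0] = -2
(x ⊛ y)[1] = 6
(x ⊛ y)[2] = 0
(x ⊛ y)[3] = 4
(x ⊛ y)[4] = -6
(x ⊛ y)[5] = -4

x ⊛ y = [-2, 6, 0, 4, -6, -4]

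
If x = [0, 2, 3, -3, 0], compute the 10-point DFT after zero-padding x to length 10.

Original 5-point DFT: [2, 0.6180-5.4288i, -1.6180+4.5308i, -1.6180-4.5308i, 0.6180+5.4288i]
Zero-padded 10-point DFT provides frequency interpolation.

DFT_10([x, 0, ...]) = [2, 3.4721-1.1756i, 0.6180-5.4288i, -5.4721-1.9021i, -1.6180+4.5308i, 4, -1.6180-4.5308i, -5.4721+1.9021i, 0.6180+5.4288i, 3.4721+1.1756i]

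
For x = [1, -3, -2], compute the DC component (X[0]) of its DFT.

X[0] = Σ(n=0 to 2) x[n] · ω_3^0 = Σ x[n]
= (1) + (-3) + (-2)

X[0] = -4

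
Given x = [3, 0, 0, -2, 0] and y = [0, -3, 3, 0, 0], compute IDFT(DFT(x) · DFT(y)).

(x ⊛ y)[n] = Σ(m=0 to 4) x[m] · y[(n-m) mod 5]

Computing each output sample:
(x ⊛ y)[0] = -6
(x ⊛ y)[1] = -9
(x ⊛ y)[2] = 9
(x ⊛ y)[3] = 0
(x ⊛ y)[4] = 6

x ⊛ y = [-6, -9, 9, 0, 6]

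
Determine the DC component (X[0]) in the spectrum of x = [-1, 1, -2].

X[0] = Σ(n=0 to 2) x[n] · ω_3^0 = Σ x[n]
= (-1) + (1) + (-2)

X[0] = -2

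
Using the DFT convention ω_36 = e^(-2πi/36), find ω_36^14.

ω_36^14 = e^(-2πi·14/36)
= cos(-2π·14/36) + i·sin(-2π·14/36)
= cos(-28π/36) + i·sin(-28π/36)

ω_36^14 = cos(-28π/36) + i·sin(-28π/36) = -0.7660-0.6428i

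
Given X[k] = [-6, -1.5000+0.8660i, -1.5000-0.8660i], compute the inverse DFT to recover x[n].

x[n] = (1/3) Σ(k=0 to 2) X[k] · e^(2πikn/3)

Computing each x[n]:
x[0] = -3
x[1] = -2
x[2] = -1

x = [-3, -2, -1]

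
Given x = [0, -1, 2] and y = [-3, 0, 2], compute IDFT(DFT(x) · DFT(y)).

(x ⊛ y)[n] = Σ(m=0 to 2) x[m] · y[(n-m) mod 3]

Computing each output sample:
(x ⊛ y)[0] = -2
(x ⊛ y)[1] = 7
(x ⊛ y)[2] = -6

x ⊛ y = [-2, 7, -6]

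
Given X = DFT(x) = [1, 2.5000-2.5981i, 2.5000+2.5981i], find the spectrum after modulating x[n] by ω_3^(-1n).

Modulation property: DFT(ω_3^(-1n)·x[n]) = X[(k-1) mod 3], so circularly shift X by 1 positions.

X[k-1] = [2.5000+2.5981i, 1, 2.5000-2.5981i]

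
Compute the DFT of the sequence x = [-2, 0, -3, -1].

X[k] = Σ(n=0 to 3) x[n] · ω_4^(nk)
where ω_4 = e^(-2πi/4)

Computing each X[k]:
X[0] = -6
X[1] = 1-1i
X[2] = -4
X[3] = 1+1i

X = [-6, 1-1i, -4, 1+1i]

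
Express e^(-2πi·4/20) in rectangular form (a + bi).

ω_20^4 = e^(-2πi·4/20)
= cos(-2π·4/20) + i·sin(-2π·4/20)
= cos(-8π/20) + i·sin(-8π/20)

ω_20^4 = cos(-8π/20) + i·sin(-8π/20) = 0.3090-0.9511i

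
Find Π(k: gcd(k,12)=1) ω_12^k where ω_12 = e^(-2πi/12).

The primitive 12th roots of unity are ω_12^k for k coprime to 12: k ∈ {1, 5, 7, 11}
Their product equals the constant term of the cyclotomic polynomial Φ_12(x) up to sign.
For n ≥ 3, the product of all primitive nth roots of unity is 1. (For n=1 it is 1; for n=2 it is -1.)

1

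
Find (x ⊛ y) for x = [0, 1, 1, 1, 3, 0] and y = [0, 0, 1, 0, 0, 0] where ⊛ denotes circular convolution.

(x ⊛ y)[n] = Σ(m=0 to 5) x[m] · y[(n-m) mod 6]

Computing each output sample:
(x ⊛ y)[0] = 3
(x ⊛ y)[1] = 0
(x ⊛ y)[2] = 0
(x ⊛ y)[3] = 1
(x ⊛ y)[4] = 1
(x ⊛ y)[5] = 1

x ⊛ y = [3, 0, 0, 1, 1, 1]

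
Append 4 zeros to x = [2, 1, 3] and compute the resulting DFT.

Original 3-point DFT: [6, 1.7321i, -1.7321i]
Zero-padded 7-point DFT provides frequency interpolation.

DFT_7([x, 0, ...]) = [6, 1.9559-3.7066i, -0.9254+0.3267i, 2.9695+1.9116i, 2.9695-1.9116i, -0.9254-0.3267i, 1.9559+3.7066i]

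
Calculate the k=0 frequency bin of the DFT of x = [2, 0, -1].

X[0] = Σ(n=0 to 2) x[n] · ω_3^0 = Σ x[n]
= (2) + (0) + (-1)

X[0] = 1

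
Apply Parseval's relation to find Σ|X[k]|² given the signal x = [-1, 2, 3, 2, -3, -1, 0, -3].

Parseval: Σ|x[n]|² = (1/N)Σ|X[k]|², so Σ|X[k]|² = N·Σ|x[n]|² = 8·37.0000

Σ|X[k]|² = N·Σ|x[n]|² = 8·37.0000 = 296.0000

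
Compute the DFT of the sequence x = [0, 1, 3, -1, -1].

X[k] = Σ(n=0 to 4) x[n] · ω_5^(nk)
where ω_5 = e^(-2πi/5)

Computing each X[k]:
X[0] = 2
X[1] = -1.6180-4.2533i
X[2] = 0.6180+2.6287i
X[3] = 0.6180-2.6287i
X[4] = -1.6180+4.2533i

X = [2, -1.6180-4.2533i, 0.6180+2.6287i, 0.6180-2.6287i, -1.6180+4.2533i]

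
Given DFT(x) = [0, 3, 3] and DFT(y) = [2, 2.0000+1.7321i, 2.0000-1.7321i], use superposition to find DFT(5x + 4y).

By linearity: DFT(5x + 4y) = 5·DFT(x) + 4·DFT(y)
= 5·[0, 3, 3] + 4·[2, 2.0000+1.7321i, 2.0000-1.7321i]

Computing element-wise:
Z[0] = 5·(0) + 4·(2) = 8
Z[1] = 5·(3) + 4·(2.0000+1.7321i) = 23.0000+6.9284i
Z[2] = 5·(3) + 4·(2.0000-1.7321i) = 23.0000-6.9284i

DFT(5x + 4y) = 5·X + 4·Y = [8, 23.0000+6.9284i, 23.0000-6.9284i]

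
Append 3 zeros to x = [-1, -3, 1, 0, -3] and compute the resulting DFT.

Original 5-point DFT: [-6, -3.6631-0.5878i, 4.1631+0.9511i, 4.1631-0.9511i, -3.6631+0.5878i]
Zero-padded 8-point DFT provides frequency interpolation.

DFT_8([x, 0, ...]) = [-6, -0.1213+1.1213i, -5+3i, 4.1213+3.1213i, 0, 4.1213-3.1213i, -5-3i, -0.1213-1.1213i]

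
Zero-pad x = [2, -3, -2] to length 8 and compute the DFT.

Original 3-point DFT: [-3, 4.5000+0.8660i, 4.5000-0.8660i]
Zero-padded 8-point DFT provides frequency interpolation.

DFT_8([x, 0, ...]) = [-3, -0.1213+4.1213i, 4+3i, 4.1213+0.1213i, 3, 4.1213-0.1213i, 4-3i, -0.1213-4.1213i]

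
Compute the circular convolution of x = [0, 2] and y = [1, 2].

(x ⊛ y)[n] = Σ(m=0 to 1) x[m] · y[(n-m) mod 2]

Computing each output sample:
(x ⊛ y)[0] = 4
(x ⊛ y)[1] = 2

x ⊛ y = [4, 2]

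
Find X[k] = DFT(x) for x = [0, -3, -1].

X[k] = Σ(n=0 to 2) x[n] · ω_3^(nk)
where ω_3 = e^(-2πi/3)

Computing each X[k]:
X[0] = -4
X[1] = 2.0000+1.7321i
X[2] = 2.0000-1.7321i

X = [-4, 2.0000+1.7321i, 2.0000-1.7321i]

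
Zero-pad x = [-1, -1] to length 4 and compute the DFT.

Original 2-point DFT: [-2, 0]
Zero-padded 4-point DFT provides frequency interpolation.

DFT_4([x, 0, ...]) = [-2, -1+1i, 0, -1-1i]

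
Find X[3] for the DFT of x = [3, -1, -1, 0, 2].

X[3] = Σ(n=0 to 4) x[n] · ω_5^(3n) where ω_5 = e^(-2πi/5)
= (3)·ω_5^0 + (-1)·ω_5^3 + (-1)·ω_5^6 + (0)·ω_5^9 + (2)·ω_5^12

X[3] = 1.8820-0.8123i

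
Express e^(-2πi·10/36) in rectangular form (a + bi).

ω_36^10 = e^(-2πi·10/36)
= cos(-2π·10/36) + i·sin(-2π·10/36)
= cos(-20π/36) + i·sin(-20π/36)

ω_36^10 = cos(-20π/36) + i·sin(-20π/36) = -0.1736-0.9848i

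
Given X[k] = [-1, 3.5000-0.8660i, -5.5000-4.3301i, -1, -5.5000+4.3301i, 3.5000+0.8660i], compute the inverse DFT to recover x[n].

x[n] = (1/6) Σ(k=0 to 5) X[k] · e^(2πikn/6)

Computing each x[n]:
x[0] = -1
x[1] = 3
x[2] = -1
x[3] = -3
x[4] = 1
x[5] = 0

x = [-1, 3, -1, -3, 1, 0]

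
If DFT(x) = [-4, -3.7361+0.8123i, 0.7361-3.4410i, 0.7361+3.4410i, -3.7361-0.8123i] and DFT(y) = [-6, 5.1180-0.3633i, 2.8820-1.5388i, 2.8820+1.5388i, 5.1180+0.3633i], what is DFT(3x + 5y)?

By linearity: DFT(3x + 5y) = 3·DFT(x) + 5·DFT(y)
= 3·[-4, -3.7361+0.8123i, 0.7361-3.4410i, 0.7361+3.4410i, -3.7361-0.8123i] + 5·[-6, 5.1180-0.3633i, 2.8820-1.5388i, 2.8820+1.5388i, 5.1180+0.3633i]

Computing element-wise:
Z[0] = 3·(-4) + 5·(-6) = -42
Z[1] = 3·(-3.7361+0.8123i) + 5·(5.1180-0.3633i) = 14.3817+0.6204i
Z[2] = 3·(0.7361-3.4410i) + 5·(2.8820-1.5388i) = 16.6183-18.0170i
Z[3] = 3·(0.7361+3.4410i) + 5·(2.8820+1.5388i) = 16.6183+18.0170i
Z[4] = 3·(-3.7361-0.8123i) + 5·(5.1180+0.3633i) = 14.3817-0.6204i

DFT(3x + 5y) = 3·X + 5·Y = [-42, 14.3817+0.6204i, 16.6183-18.0170i, 16.6183+18.0170i, 14.3817-0.6204i]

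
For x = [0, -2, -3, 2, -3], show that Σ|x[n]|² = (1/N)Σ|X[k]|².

Time domain:
Σ|x[n]|² = |0|² + |-2|² + |-3|² + |2|² + |-3|² = 26.0000

Frequency domain:
(1/5)Σ|X[k]|² = (1/5)(|-6|² + |-0.7361+1.9879i|² + |3.7361-5.3431i|² + |3.7361+5.3431i|² + |-0.7361-1.9879i|²) = (1/5)·130.0000 = 26.0000

Both sides agree, confirming Parseval's theorem.

Σ|x[n]|² = (1/N)Σ|X[k]|² = 26.0000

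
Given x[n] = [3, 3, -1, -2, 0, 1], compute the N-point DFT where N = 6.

X[k] = Σ(n=0 to 5) x[n] · ω_6^(nk)
where ω_6 = e^(-2πi/6)

Computing each X[k]:
X[0] = 4
X[1] = 7.5000-0.8660i
X[2] = -0.5000-2.5981i
X[3] = 0
X[4] = -0.5000+2.5981i
X[5] = 7.5000+0.8660i

X = [4, 7.5000-0.8660i, -0.5000-2.5981i, 0, -0.5000+2.5981i, 7.5000+0.8660i]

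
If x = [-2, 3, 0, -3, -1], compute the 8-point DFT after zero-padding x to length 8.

Original 5-point DFT: [-3, 1.0451-5.5676i, -4.5451+0.5020i, -4.5451-0.5020i, 1.0451+5.5676i]
Zero-padded 8-point DFT provides frequency interpolation.

DFT_8([x, 0, ...]) = [-3, 3.2426, -3-6i, -5.2426, -3, -5.2426, -3+6i, 3.2426]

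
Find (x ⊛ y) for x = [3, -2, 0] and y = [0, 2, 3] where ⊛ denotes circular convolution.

(x ⊛ y)[n] = Σ(m=0 to 2) x[m] · y[(n-m) mod 3]

Computing each output sample:
(x ⊛ y)[0] = -6
(x ⊛ y)[1] = 6
(x ⊛ y)[2] = 5

x ⊛ y = [-6, 6, 5]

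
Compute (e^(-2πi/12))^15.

Since ω_12^12 = 1, powers reduce modulo 12.
15 mod 12 = 3
So ω_12^15 = ω_12^3 = e^(-2πi·3/12)

ω_12^15 = ω_12^3 = -1i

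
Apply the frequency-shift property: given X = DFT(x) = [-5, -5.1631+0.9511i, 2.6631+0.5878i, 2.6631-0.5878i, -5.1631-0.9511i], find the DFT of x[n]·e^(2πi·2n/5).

Modulation property: DFT(ω_5^(-2n)·x[n]) = X[(k-2) mod 5], so circularly shift X by 2 positions.

X[k-2] = [2.6631-0.5878i, -5.1631-0.9511i, -5, -5.1631+0.9511i, 2.6631+0.5878i]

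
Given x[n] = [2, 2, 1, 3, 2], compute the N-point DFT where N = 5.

X[k] = Σ(n=0 to 4) x[n] · ω_5^(nk)
where ω_5 = e^(-2πi/5)

Computing each X[k]:
X[0] = 10
X[1] = 1.1756i
X[2] = -1.9021i
X[3] = 1.9021i
X[4] = -1.1756i

X = [10, 1.1756i, -1.9021i, 1.9021i, -1.1756i]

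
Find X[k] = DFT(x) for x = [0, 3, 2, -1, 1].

X[k] = Σ(n=0 to 4) x[n] · ω_5^(nk)
where ω_5 = e^(-2πi/5)

Computing each X[k]:
X[0] = 5
X[1] = 0.4271-3.6655i
X[2] = -2.9271+1.6776i
X[3] = -2.9271-1.6776i
X[4] = 0.4271+3.6655i

X = [5, 0.4271-3.6655i, -2.9271+1.6776i, -2.9271-1.6776i, 0.4271+3.6655i]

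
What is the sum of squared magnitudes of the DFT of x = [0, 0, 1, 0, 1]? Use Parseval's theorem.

Parseval: Σ|x[n]|² = (1/N)Σ|X[k]|², so Σ|X[k]|² = N·Σ|x[n]|² = 5·2.0000

Σ|X[k]|² = N·Σ|x[n]|² = 5·2.0000 = 10.0000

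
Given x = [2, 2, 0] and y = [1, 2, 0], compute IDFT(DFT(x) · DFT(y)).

(x ⊛ y)[n] = Σ(m=0 to 2) x[m] · y[(n-m) mod 3]

Computing each output sample:
(x ⊛ y)[0] = 2
(x ⊛ y)[1] = 6
(x ⊛ y)[2] = 4

x ⊛ y = [2, 6, 4]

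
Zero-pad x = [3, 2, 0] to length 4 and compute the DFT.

Original 3-point DFT: [5, 2.0000-1.7321i, 2.0000+1.7321i]
Zero-padded 4-point DFT provides frequency interpolation.

DFT_4([x, 0, ...]) = [5, 3-2i, 1, 3+2i]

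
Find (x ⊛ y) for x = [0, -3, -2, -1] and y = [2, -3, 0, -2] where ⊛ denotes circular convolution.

(x ⊛ y)[n] = Σ(m=0 to 3) x[m] · y[(n-m) mod 4]

Computing each output sample:
(x ⊛ y)[0] = 9
(x ⊛ y)[1] = -2
(x ⊛ y)[2] = 7
(x ⊛ y)[3] = 4

x ⊛ y = [9, -2, 7, 4]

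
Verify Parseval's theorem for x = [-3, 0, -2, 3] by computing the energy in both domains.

Time domain:
Σ|x[n]|² = |-3|² + |0|² + |-2|² + |3|² = 22.0000

Frequency domain:
(1/4)Σ|X[k]|² = (1/4)(|-2|² + |-1+3i|² + |-8|² + |-1-3i|²) = (1/4)·88.0000 = 22.0000

Both sides agree, confirming Parseval's theorem.

Σ|x[n]|² = (1/N)Σ|X[k]|² = 22.0000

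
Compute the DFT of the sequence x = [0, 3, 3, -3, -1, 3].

X[k] = Σ(n=0 to 5) x[n] · ω_6^(nk)
where ω_6 = e^(-2πi/6)

Computing each X[k]:
X[0] = 5
X[1] = 5.0000-3.4641i
X[2] = -7.0000+3.4641i
X[3] = -1
X[4] = -7.0000-3.4641i
X[5] = 5.0000+3.4641i

X = [5, 5.0000-3.4641i, -7.0000+3.4641i, -1, -7.0000-3.4641i, 5.0000+3.4641i]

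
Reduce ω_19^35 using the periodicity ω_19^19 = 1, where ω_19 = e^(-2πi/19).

Since ω_19^19 = 1, powers reduce modulo 19.
35 mod 19 = 16
So ω_19^35 = ω_19^16 = e^(-2πi·16/19)

ω_19^35 = ω_19^16 = 0.5469+0.8372i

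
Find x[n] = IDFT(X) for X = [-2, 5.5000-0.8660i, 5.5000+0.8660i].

x[n] = (1/3) Σ(k=0 to 2) X[k] · e^(2πikn/3)

Computing each x[n]:
x[0] = 3
x[1] = -2
x[2] = -3

x = [3, -2, -3]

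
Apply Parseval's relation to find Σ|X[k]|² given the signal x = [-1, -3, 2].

Parseval: Σ|x[n]|² = (1/N)Σ|X[k]|², so Σ|X[k]|² = N·Σ|x[n]|² = 3·14.0000

Σ|X[k]|² = N·Σ|x[n]|² = 3·14.0000 = 42.0000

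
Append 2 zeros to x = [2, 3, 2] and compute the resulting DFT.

Original 3-point DFT: [7, -0.5000-0.8660i, -0.5000+0.8660i]
Zero-padded 5-point DFT provides frequency interpolation.

DFT_5([x, 0, ...]) = [7, 1.3090-4.0287i, 0.1910+0.1388i, 0.1910-0.1388i, 1.3090+4.0287i]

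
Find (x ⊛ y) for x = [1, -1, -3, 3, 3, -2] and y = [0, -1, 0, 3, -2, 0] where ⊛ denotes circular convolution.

(x ⊛ y)[n] = Σ(m=0 to 5) x[m] · y[(n-m) mod 6]

Computing each output sample:
(x ⊛ y)[0] = 17
(x ⊛ y)[1] = 2
(x ⊛ y)[2] = -11
(x ⊛ y)[3] = 10
(x ⊛ y)[4] = -8
(x ⊛ y)[5] = -10

x ⊛ y = [17, 2, -11, 10, -8, -10]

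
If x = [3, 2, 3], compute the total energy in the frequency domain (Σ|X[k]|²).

Parseval: Σ|x[n]|² = (1/N)Σ|X[k]|², so Σ|X[k]|² = N·Σ|x[n]|² = 3·22.0000

Σ|X[k]|² = N·Σ|x[n]|² = 3·22.0000 = 66.0000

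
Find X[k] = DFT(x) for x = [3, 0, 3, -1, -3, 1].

X[k] = Σ(n=0 to 5) x[n] · ω_6^(nk)
where ω_6 = e^(-2πi/6)

Computing each X[k]:
X[0] = 3
X[1] = 4.5000-4.3301i
X[2] = 1.5000+6.0622i
X[3] = 3
X[4] = 1.5000-6.0622i
X[5] = 4.5000+4.3301i

X = [3, 4.5000-4.3301i, 1.5000+6.0622i, 3, 1.5000-6.0622i, 4.5000+4.3301i]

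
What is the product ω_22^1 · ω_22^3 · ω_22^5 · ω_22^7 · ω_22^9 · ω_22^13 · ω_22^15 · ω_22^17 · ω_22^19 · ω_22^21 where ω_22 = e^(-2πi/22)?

The primitive 22nd roots of unity are ω_22^k for k coprime to 22: k ∈ {1, 3, 5, 7, 9, 13, 15, 17, 19, 21}
Their product equals the constant term of the cyclotomic polynomial Φ_22(x) up to sign.
For n ≥ 3, the product of all primitive nth roots of unity is 1. (For n=1 it is 1; for n=2 it is -1.)

1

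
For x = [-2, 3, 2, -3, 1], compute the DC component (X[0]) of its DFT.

X[0] = Σ(n=0 to 4) x[n] · ω_5^0 = Σ x[n]
= (-2) + (3) + (2) + (-3) + (1)

X[0] = 1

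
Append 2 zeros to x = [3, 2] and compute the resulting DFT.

Original 2-point DFT: [5, 1]
Zero-padded 4-point DFT provides frequency interpolation.

DFT_4([x, 0, ...]) = [5, 3-2i, 1, 3+2i]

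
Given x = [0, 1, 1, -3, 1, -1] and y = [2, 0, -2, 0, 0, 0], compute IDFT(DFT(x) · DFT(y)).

(x ⊛ y)[n] = Σ(m=0 to 5) x[m] · y[(n-m) mod 6]

Computing each output sample:
(x ⊛ y)[0] = -2
(x ⊛ y)[1] = 4
(x ⊛ y)[2] = 2
(x ⊛ y)[3] = -8
(x ⊛ y)[4] = 0
(x ⊛ y)[5] = 4

x ⊛ y = [-2, 4, 2, -8, 0, 4]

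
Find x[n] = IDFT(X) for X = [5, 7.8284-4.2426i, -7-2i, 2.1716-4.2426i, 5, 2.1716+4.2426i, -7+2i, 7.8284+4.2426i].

x[n] = (1/8) Σ(k=0 to 7) X[k] · e^(2πikn/8)

Computing each x[n]:
x[0] = 2
x[1] = 3
x[2] = 3
x[3] = 0
x[4] = -3
x[5] = -2
x[6] = 3
x[7] = -1

x = [2, 3, 3, 0, -3, -2, 3, -1]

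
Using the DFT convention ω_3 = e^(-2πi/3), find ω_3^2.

ω_3^2 = e^(-2πi·2/3)
= cos(-2π·2/3) + i·sin(-2π·2/3)
= cos(-4π/3) + i·sin(-4π/3)

ω_3^2 = cos(-4π/3) + i·sin(-4π/3) = -0.5000+0.8660i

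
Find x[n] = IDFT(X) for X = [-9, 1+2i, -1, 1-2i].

x[n] = (1/4) Σ(k=0 to 3) X[k] · e^(2πikn/4)

Computing each x[n]:
x[0] = -2
x[1] = -3
x[2] = -3
x[3] = -1

x = [-2, -3, -3, -1]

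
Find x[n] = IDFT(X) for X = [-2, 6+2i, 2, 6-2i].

x[n] = (1/4) Σ(k=0 to 3) X[k] · e^(2πikn/4)

Computing each x[n]:
x[0] = 3
x[1] = -2
x[2] = -3
x[3] = 0

x = [3, -2, -3, 0]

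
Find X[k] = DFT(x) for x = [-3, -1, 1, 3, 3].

X[k] = Σ(n=0 to 4) x[n] · ω_5^(nk)
where ω_5 = e^(-2πi/5)

Computing each X[k]:
X[0] = 3
X[1] = -5.6180+4.9798i
X[2] = -3.3820+0.4490i
X[3] = -3.3820-0.4490i
X[4] = -5.6180-4.9798i

X = [3, -5.6180+4.9798i, -3.3820+0.4490i, -3.3820-0.4490i, -5.6180-4.9798i]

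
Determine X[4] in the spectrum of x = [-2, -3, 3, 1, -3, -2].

X[4] = Σ(n=0 to 5) x[n] · ω_6^(4n) where ω_6 = e^(-2πi/6)
= (-2)·ω_6^0 + (-3)·ω_6^4 + (3)·ω_6^8 + (1)·ω_6^12 + (-3)·ω_6^16 + (-2)·ω_6^20

X[4] = 1.5000-6.0622i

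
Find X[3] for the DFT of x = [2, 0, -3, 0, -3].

X[3] = Σ(n=0 to 4) x[n] · ω_5^(3n) where ω_5 = e^(-2πi/5)
= (2)·ω_5^0 + (0)·ω_5^3 + (-3)·ω_5^6 + (0)·ω_5^9 + (-3)·ω_5^12

X[3] = 3.5000+4.6165i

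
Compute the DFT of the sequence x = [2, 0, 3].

X[k] = Σ(n=0 to 2) x[n] · ω_3^(nk)
where ω_3 = e^(-2πi/3)

Computing each X[k]:
X[0] = 5
X[1] = 0.5000+2.5981i
X[2] = 0.5000-2.5981i

X = [5, 0.5000+2.5981i, 0.5000-2.5981i]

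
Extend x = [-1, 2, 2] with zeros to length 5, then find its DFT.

Original 3-point DFT: [3, -3, -3]
Zero-padded 5-point DFT provides frequency interpolation.

DFT_5([x, 0, ...]) = [3, -2.0000-3.0777i, -2.0000+0.7265i, -2.0000-0.7265i, -2.0000+3.0777i]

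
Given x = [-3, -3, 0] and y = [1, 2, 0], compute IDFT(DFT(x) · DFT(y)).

(x ⊛ y)[n] = Σ(m=0 to 2) x[m] · y[(n-m) mod 3]

Computing each output sample:
(x ⊛ y)[0] = -3
(x ⊛ y)[1] = -9
(x ⊛ y)[2] = -6

x ⊛ y = [-3, -9, -6]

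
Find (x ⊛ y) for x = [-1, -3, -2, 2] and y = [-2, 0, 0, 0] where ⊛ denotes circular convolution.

(x ⊛ y)[n] = Σ(m=0 to 3) x[m] · y[(n-m) mod 4]

Computing each output sample:
(x ⊛ y)[0] = 2
(x ⊛ y)[1] = 6
(x ⊛ y)[2] = 4
(x ⊛ y)[3] = -4

x ⊛ y = [2, 6, 4, -4]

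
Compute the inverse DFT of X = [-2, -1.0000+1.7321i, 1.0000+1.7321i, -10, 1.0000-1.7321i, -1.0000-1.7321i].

x[n] = (1/6) Σ(k=0 to 5) X[k] · e^(2πikn/6)

Computing each x[n]:
x[0] = -2
x[1] = 0
x[2] = -2
x[3] = 2
x[4] = -2
x[5] = 2

x = [-2, 0, -2, 2, -2, 2]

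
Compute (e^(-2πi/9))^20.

Since ω_9^9 = 1, powers reduce modulo 9.
20 mod 9 = 2
So ω_9^20 = ω_9^2 = e^(-2πi·2/9)

ω_9^20 = ω_9^2 = 0.1736-0.9848i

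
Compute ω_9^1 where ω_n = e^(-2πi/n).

ω_9^1 = e^(-2πi·1/9)
= cos(-2π·1/9) + i·sin(-2π·1/9)
= cos(-2π/9) + i·sin(-2π/9)

ω_9^1 = cos(-2π/9) + i·sin(-2π/9) = 0.7660-0.6428i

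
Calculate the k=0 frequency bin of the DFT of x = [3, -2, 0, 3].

X[0] = Σ(n=0 to 3) x[n] · ω_4^0 = Σ x[n]
= (3) + (-2) + (0) + (3)

X[0] = 4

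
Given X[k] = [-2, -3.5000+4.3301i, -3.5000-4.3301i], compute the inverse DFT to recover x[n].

x[n] = (1/3) Σ(k=0 to 2) X[k] · e^(2πikn/3)

Computing each x[n]:
x[0] = -3
x[1] = -2
x[2] = 3

x = [-3, -2, 3]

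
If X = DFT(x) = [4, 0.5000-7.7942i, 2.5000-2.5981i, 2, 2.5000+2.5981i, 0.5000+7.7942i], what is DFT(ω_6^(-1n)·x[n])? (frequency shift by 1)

Modulation property: DFT(ω_6^(-1n)·x[n]) = X[(k-1) mod 6], so circularly shift X by 1 positions.

X[k-1] = [0.5000+7.7942i, 4, 0.5000-7.7942i, 2.5000-2.5981i, 2, 2.5000+2.5981i]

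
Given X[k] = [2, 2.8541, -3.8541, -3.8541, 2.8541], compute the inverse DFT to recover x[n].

x[n] = (1/5) Σ(k=0 to 4) X[k] · e^(2πikn/5)

Computing each x[n]:
x[0] = 0
x[1] = 2
x[2] = -1
x[3] = -1
x[4] = 2

x = [0, 2, -1, -1, 2]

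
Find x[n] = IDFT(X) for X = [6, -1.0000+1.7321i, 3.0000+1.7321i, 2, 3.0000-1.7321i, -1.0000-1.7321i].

x[n] = (1/6) Σ(k=0 to 5) X[k] · e^(2πikn/6)

Computing each x[n]:
x[0] = 2
x[1] = -1
x[2] = 1
x[3] = 2
x[4] = 1
x[5] = 1

x = [2, -1, 1, 2, 1, 1]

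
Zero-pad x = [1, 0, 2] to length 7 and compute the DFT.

Original 3-point DFT: [3, 1.7321i, -1.7321i]
Zero-padded 7-point DFT provides frequency interpolation.

DFT_7([x, 0, ...]) = [3, 0.5550-1.9499i, -0.8019+0.8678i, 2.2470+1.5637i, 2.2470-1.5637i, -0.8019-0.8678i, 0.5550+1.9499i]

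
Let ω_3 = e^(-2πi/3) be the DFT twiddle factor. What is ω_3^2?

ω_3^2 = e^(-2πi·2/3)
= cos(-2π·2/3) + i·sin(-2π·2/3)
= cos(-4π/3) + i·sin(-4π/3)

ω_3^2 = cos(-4π/3) + i·sin(-4π/3) = -0.5000+0.8660i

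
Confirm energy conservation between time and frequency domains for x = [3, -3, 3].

Time domain:
Σ|x[n]|² = |3|² + |-3|² + |3|² = 27.0000

Frequency domain:
(1/3)Σ|X[k]|² = (1/3)(|3|² + |3.0000+5.1962i|² + |3.0000-5.1962i|²) = (1/3)·81.0000 = 27.0000

Both sides agree, confirming Parseval's theorem.

Σ|x[n]|² = (1/N)Σ|X[k]|² = 27.0000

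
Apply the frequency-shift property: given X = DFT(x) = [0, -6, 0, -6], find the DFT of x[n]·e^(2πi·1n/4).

Modulation property: DFT(ω_4^(-1n)·x[n]) = X[(k-1) mod 4], so circularly shift X by 1 positions.

X[k-1] = [-6, 0, -6, 0]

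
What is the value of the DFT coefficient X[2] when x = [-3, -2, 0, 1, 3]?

X[2] = Σ(n=0 to 4) x[n] · ω_5^(2n) where ω_5 = e^(-2πi/5)
= (-3)·ω_5^0 + (-2)·ω_5^2 + (0)·ω_5^4 + (1)·ω_5^6 + (3)·ω_5^8

X[2] = -3.5000+1.9879i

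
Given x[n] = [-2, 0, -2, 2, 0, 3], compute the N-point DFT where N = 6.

X[k] = Σ(n=0 to 5) x[n] · ω_6^(nk)
where ω_6 = e^(-2πi/6)

Computing each X[k]:
X[0] = 1
X[1] = -1.5000+4.3301i
X[2] = -0.5000+0.8660i
X[3] = -9
X[4] = -0.5000-0.8660i
X[5] = -1.5000-4.3301i

X = [1, -1.5000+4.3301i, -0.5000+0.8660i, -9, -0.5000-0.8660i, -1.5000-4.3301i]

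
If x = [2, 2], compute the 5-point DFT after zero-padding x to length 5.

Original 2-point DFT: [4, 0]
Zero-padded 5-point DFT provides frequency interpolation.

DFT_5([x, 0, ...]) = [4, 2.6180-1.9021i, 0.3820-1.1756i, 0.3820+1.1756i, 2.6180+1.9021i]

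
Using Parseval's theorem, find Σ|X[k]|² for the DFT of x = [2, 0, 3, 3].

Parseval: Σ|x[n]|² = (1/N)Σ|X[k]|², so Σ|X[k]|² = N·Σ|x[n]|² = 4·22.0000

Σ|X[k]|² = N·Σ|x[n]|² = 4·22.0000 = 88.0000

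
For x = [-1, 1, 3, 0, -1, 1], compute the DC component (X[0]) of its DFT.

X[0] = Σ(n=0 to 5) x[n] · ω_6^0 = Σ x[n]
= (-1) + (1) + (3) + (0) + (-1) + (1)

X[0] = 3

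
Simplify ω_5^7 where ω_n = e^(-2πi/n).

Since ω_5^5 = 1, powers reduce modulo 5.
7 mod 5 = 2
So ω_5^7 = ω_5^2 = e^(-2πi·2/5)

ω_5^7 = ω_5^2 = -0.8090-0.5878i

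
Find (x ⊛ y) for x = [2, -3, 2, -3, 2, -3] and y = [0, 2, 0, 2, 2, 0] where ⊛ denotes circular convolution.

(x ⊛ y)[n] = Σ(m=0 to 5) x[m] · y[(n-m) mod 6]

Computing each output sample:
(x ⊛ y)[0] = -8
(x ⊛ y)[1] = 2
(x ⊛ y)[2] = -8
(x ⊛ y)[3] = 2
(x ⊛ y)[4] = -8
(x ⊛ y)[5] = 2

x ⊛ y = [-8, 2, -8, 2, -8, 2]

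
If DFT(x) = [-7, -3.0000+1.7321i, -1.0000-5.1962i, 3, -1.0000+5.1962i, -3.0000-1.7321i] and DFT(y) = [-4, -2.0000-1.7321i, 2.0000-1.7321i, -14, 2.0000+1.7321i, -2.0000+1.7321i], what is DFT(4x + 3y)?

By linearity: DFT(4x + 3y) = 4·DFT(x) + 3·DFT(y)
= 4·[-7, -3.0000+1.7321i, -1.0000-5.1962i, 3, -1.0000+5.1962i, -3.0000-1.7321i] + 3·[-4, -2.0000-1.7321i, 2.0000-1.7321i, -14, 2.0000+1.7321i, -2.0000+1.7321i]

Computing element-wise:
Z[0] = 4·(-7) + 3·(-4) = -40
Z[1] = 4·(-3.0000+1.7321i) + 3·(-2.0000-1.7321i) = -18.0000+1.7321i
Z[2] = 4·(-1.0000-5.1962i) + 3·(2.0000-1.7321i) = 2.0000-25.9811i
Z[3] = 4·(3) + 3·(-14) = -30
Z[4] = 4·(-1.0000+5.1962i) + 3·(2.0000+1.7321i) = 2.0000+25.9811i
Z[5] = 4·(-3.0000-1.7321i) + 3·(-2.0000+1.7321i) = -18.0000-1.7321i

DFT(4x + 3y) = 4·X + 3·Y = [-40, -18.0000+1.7321i, 2.0000-25.9811i, -30, 2.0000+25.9811i, -18.0000-1.7321i]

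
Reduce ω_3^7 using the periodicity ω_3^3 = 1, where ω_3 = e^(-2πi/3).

Since ω_3^3 = 1, powers reduce modulo 3.
7 mod 3 = 1
So ω_3^7 = ω_3^1 = e^(-2πi·1/3)

ω_3^7 = ω_3^1 = -0.5000-0.8660i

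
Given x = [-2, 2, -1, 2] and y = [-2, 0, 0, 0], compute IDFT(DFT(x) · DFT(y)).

(x ⊛ y)[n] = Σ(m=0 to 3) x[m] · y[(n-m) mod 4]

Computing each output sample:
(x ⊛ y)[0] = 4
(x ⊛ y)[1] = -4
(x ⊛ y)[2] = 2
(x ⊛ y)[3] = -4

x ⊛ y = [4, -4, 2, -4]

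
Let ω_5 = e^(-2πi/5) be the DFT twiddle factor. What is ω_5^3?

ω_5^3 = e^(-2πi·3/5)
= cos(-2π·3/5) + i·sin(-2π·3/5)
= cos(-6π/5) + i·sin(-6π/5)

ω_5^3 = cos(-6π/5) + i·sin(-6π/5) = -0.8090+0.5878i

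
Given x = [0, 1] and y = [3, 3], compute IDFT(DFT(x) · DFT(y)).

(x ⊛ y)[n] = Σ(m=0 to 1) x[m] · y[(n-m) mod 2]

Computing each output sample:
(x ⊛ y)[0] = 3
(x ⊛ y)[1] = 3

x ⊛ y = [3, 3]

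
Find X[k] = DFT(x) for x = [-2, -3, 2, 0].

X[k] = Σ(n=0 to 3) x[n] · ω_4^(nk)
where ω_4 = e^(-2πi/4)

Computing each X[k]:
X[0] = -3
X[1] = -4+3i
X[2] = 3
X[3] = -4-3i

X = [-3, -4+3i, 3, -4-3i]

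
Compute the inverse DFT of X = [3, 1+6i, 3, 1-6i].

x[n] = (1/4) Σ(k=0 to 3) X[k] · e^(2πikn/4)

Computing each x[n]:
x[0] = 2
x[1] = -3
x[2] = 1
x[3] = 3

x = [2, -3, 1, 3]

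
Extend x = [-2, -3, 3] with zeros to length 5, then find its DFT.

Original 3-point DFT: [-2, -2.0000+5.1962i, -2.0000-5.1962i]
Zero-padded 5-point DFT provides frequency interpolation.

DFT_5([x, 0, ...]) = [-2, -5.3541+1.0898i, 1.3541+4.6165i, 1.3541-4.6165i, -5.3541-1.0898i]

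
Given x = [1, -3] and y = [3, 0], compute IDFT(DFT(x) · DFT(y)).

(x ⊛ y)[n] = Σ(m=0 to 1) x[m] · y[(n-m) mod 2]

Computing each output sample:
(x ⊛ y)[0] = 3
(x ⊛ y)[1] = -9

x ⊛ y = [3, -9]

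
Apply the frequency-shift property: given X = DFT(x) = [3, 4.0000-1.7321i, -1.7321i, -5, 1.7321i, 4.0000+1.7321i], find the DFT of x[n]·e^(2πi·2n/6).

Modulation property: DFT(ω_6^(-2n)·x[n]) = X[(k-2) mod 6], so circularly shift X by 2 positions.

X[k-2] = [1.7321i, 4.0000+1.7321i, 3, 4.0000-1.7321i, -1.7321i, -5]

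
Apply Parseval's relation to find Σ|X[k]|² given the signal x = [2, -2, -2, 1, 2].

Parseval: Σ|x[n]|² = (1/N)Σ|X[k]|², so Σ|X[k]|² = N·Σ|x[n]|² = 5·17.0000

Σ|X[k]|² = N·Σ|x[n]|² = 5·17.0000 = 85.0000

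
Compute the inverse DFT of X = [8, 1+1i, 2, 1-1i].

x[n] = (1/4) Σ(k=0 to 3) X[k] · e^(2πikn/4)

Computing each x[n]:
x[0] = 3
x[1] = 1
x[2] = 2
x[3] = 2

x = [3, 1, 2, 2]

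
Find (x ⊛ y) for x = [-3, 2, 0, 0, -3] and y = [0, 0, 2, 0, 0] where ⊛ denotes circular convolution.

(x ⊛ y)[n] = Σ(m=0 to 4) x[m] · y[(n-m) mod 5]

Computing each output sample:
(x ⊛ y)[0] = 0
(x ⊛ y)[1] = -6
(x ⊛ y)[2] = -6
(x ⊛ y)[3] = 4
(x ⊛ y)[4] = 0

x ⊛ y = [0, -6, -6, 4, 0]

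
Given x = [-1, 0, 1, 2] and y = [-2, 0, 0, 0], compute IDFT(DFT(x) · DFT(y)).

(x ⊛ y)[n] = Σ(m=0 to 3) x[m] · y[(n-m) mod 4]

Computing each output sample:
(x ⊛ y)[0] = 2
(x ⊛ y)[1] = 0
(x ⊛ y)[2] = -2
(x ⊛ y)[3] = -4

x ⊛ y = [2, 0, -2, -4]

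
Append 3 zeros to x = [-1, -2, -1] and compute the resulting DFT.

Original 3-point DFT: [-4, 0.5000+0.8660i, 0.5000-0.8660i]
Zero-padded 6-point DFT provides frequency interpolation.

DFT_6([x, 0, ...]) = [-4, -1.5000+2.5981i, 0.5000+0.8660i, 0, 0.5000-0.8660i, -1.5000-2.5981i]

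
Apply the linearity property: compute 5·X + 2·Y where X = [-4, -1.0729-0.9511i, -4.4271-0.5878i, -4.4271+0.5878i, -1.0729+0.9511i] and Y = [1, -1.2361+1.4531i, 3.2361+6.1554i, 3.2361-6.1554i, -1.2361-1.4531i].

By linearity: DFT(5x + 2y) = 5·DFT(x) + 2·DFT(y)
= 5·[-4, -1.0729-0.9511i, -4.4271-0.5878i, -4.4271+0.5878i, -1.0729+0.9511i] + 2·[1, -1.2361+1.4531i, 3.2361+6.1554i, 3.2361-6.1554i, -1.2361-1.4531i]

Computing element-wise:
Z[0] = 5·(-4) + 2·(1) = -18
Z[1] = 5·(-1.0729-0.9511i) + 2·(-1.2361+1.4531i) = -7.8367-1.8493i
Z[2] = 5·(-4.4271-0.5878i) + 2·(3.2361+6.1554i) = -15.6633+9.3718i
Z[3] = 5·(-4.4271+0.5878i) + 2·(3.2361-6.1554i) = -15.6633-9.3718i
Z[4] = 5·(-1.0729+0.9511i) + 2·(-1.2361-1.4531i) = -7.8367+1.8493i

DFT(5x + 2y) = 5·X + 2·Y = [-18, -7.8367-1.8493i, -15.6633+9.3718i, -15.6633-9.3718i, -7.8367+1.8493i]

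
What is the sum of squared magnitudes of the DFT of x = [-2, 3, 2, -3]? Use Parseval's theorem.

Parseval: Σ|x[n]|² = (1/N)Σ|X[k]|², so Σ|X[k]|² = N·Σ|x[n]|² = 4·26.0000

Σ|X[k]|² = N·Σ|x[n]|² = 4·26.0000 = 104.0000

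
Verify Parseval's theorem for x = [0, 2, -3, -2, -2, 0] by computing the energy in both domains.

Time domain:
Σ|x[n]|² = |0|² + |2|² + |-3|² + |-2|² + |-2|² + |0|² = 21.0000

Frequency domain:
(1/6)Σ|X[k]|² = (1/6)(|-5|² + |5.5000-0.8660i|² + |-0.5000-2.5981i|² + |-5|² + |-0.5000+2.5981i|² + |5.5000+0.8660i|²) = (1/6)·126.0000 = 21.0000

Both sides agree, confirming Parseval's theorem.

Σ|x[n]|² = (1/N)Σ|X[k]|² = 21.0000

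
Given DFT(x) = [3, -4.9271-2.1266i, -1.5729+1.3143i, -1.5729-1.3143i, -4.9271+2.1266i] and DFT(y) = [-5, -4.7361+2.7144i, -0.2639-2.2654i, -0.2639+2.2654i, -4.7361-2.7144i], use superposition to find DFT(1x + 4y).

By linearity: DFT(1x + 4y) = 1·DFT(x) + 4·DFT(y)
= 1·[3, -4.9271-2.1266i, -1.5729+1.3143i, -1.5729-1.3143i, -4.9271+2.1266i] + 4·[-5, -4.7361+2.7144i, -0.2639-2.2654i, -0.2639+2.2654i, -4.7361-2.7144i]

Computing element-wise:
Z[0] = 1·(3) + 4·(-5) = -17
Z[1] = 1·(-4.9271-2.1266i) + 4·(-4.7361+2.7144i) = -23.8715+8.7310i
Z[2] = 1·(-1.5729+1.3143i) + 4·(-0.2639-2.2654i) = -2.6285-7.7473i
Z[3] = 1·(-1.5729-1.3143i) + 4·(-0.2639+2.2654i) = -2.6285+7.7473i
Z[4] = 1·(-4.9271+2.1266i) + 4·(-4.7361-2.7144i) = -23.8715-8.7310i

DFT(1x + 4y) = 1·X + 4·Y = [-17, -23.8715+8.7310i, -2.6285-7.7473i, -2.6285+7.7473i, -23.8715-8.7310i]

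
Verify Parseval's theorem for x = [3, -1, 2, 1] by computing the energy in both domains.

Time domain:
Σ|x[n]|² = |3|² + |-1|² + |2|² + |1|² = 15.0000

Frequency domain:
(1/4)Σ|X[k]|² = (1/4)(|5|² + |1+2i|² + |5|² + |1-2i|²) = (1/4)·60.0000 = 15.0000

Both sides agree, confirming Parseval's theorem.

Σ|x[n]|² = (1/N)Σ|X[k]|² = 15.0000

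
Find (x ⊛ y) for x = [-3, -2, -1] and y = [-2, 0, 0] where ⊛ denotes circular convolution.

(x ⊛ y)[n] = Σ(m=0 to 2) x[m] · y[(n-m) mod 3]

Computing each output sample:
(x ⊛ y)[0] = 6
(x ⊛ y)[1] = 4
(x ⊛ y)[2] = 2

x ⊛ y = [6, 4, 2]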